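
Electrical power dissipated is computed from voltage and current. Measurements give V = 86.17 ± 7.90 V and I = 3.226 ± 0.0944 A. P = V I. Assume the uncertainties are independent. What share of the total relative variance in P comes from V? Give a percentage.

(δP/P)² = (1·δV/V)² + (1·δI/I)²
  V term: (1×0.0917)² = 0.00841
  I term: (1×0.0293)² = 0.000856
Total = 0.00926. Share from V = 0.00841/0.00926 = 0.908.

90.8%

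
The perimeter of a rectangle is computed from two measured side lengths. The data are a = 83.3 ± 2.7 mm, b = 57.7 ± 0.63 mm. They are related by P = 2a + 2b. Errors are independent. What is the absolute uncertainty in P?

5.55 mm

Absolute uncertainties add in quadrature for a linear combination:
  (2·δa)² = 29.2;  (2·δb)² = 1.59
δP = √(30.7) = 5.55 mm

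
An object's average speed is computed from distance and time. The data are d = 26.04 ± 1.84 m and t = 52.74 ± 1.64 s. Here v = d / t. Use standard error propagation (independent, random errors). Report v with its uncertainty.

0.4937 ± 0.0381 m/s

Relative error in a monomial: (δv/v)² = Σ (nᵢ · δxᵢ/xᵢ)².
  (1·δd/d)² = (1×0.0707)² = 0.00499;  (-1·δt/t)² = (-1×0.0311)² = 0.000967
δv/v = √(0.00596) = 0.0772
v = 0.4937 m/s, so δv = 0.0772 × 0.4937 = 0.0381 m/s.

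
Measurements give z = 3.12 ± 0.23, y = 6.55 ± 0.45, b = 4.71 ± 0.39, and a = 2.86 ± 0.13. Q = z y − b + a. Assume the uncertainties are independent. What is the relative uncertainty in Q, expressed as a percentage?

Let p = z·y = 20.4. δp/p = √((1·δz/z)² + (1·δy/y)²) = √(0.00543 + 0.00472) = 0.101, so δp = 2.06.
Q = p − b + a: δQ = √(δp² + δb² + δa²) = √(4.24 + 0.152 + 0.0169) = 2.10
Q = 18.6, so δQ/Q = 2.10/18.6 = 0.113.

11.3%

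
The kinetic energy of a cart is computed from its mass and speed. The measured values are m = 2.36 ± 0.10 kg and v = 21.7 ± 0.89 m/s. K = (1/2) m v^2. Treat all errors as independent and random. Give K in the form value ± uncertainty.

556 ± 51.3 J

For a monomial K ∝ m, v^2, fractional errors add in quadrature:
  (1·δm/m)² = (1×0.0424)² = 0.00180;  (2·δv/v)² = (2×0.0410)² = 0.00673
δK/K = √(0.00852) = 0.0923
K = 556 J, so δK = 0.0923 × 556 = 51.3 J.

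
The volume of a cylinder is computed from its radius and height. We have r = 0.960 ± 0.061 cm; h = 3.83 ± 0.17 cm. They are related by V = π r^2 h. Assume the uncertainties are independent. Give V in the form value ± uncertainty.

Since V is a product/quotient, work with relative uncertainties:
  (2·δr/r)² = (2×0.0635)² = 0.0162;  (1·δh/h)² = (1×0.0444)² = 0.00197
δV/V = √(0.0181) = 0.135
V = 11.1 cm^3, so δV = 0.135 × 11.1 = 1.49 cm^3.

11.1 ± 1.49 cm^3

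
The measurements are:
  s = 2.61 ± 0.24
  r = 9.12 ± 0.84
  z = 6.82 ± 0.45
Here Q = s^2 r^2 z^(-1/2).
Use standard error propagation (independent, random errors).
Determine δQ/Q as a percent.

Each factor contributes (exponent × relative error)² to (δQ/Q)²:
  (2·δs/s)² = (2×0.0920)² = 0.0338;  (2·δr/r)² = (2×0.0921)² = 0.0339;  (−½·δz/z)² = (-0.5×0.0660)² = 0.00109
δQ/Q = √(0.0688) = 0.262

26.2%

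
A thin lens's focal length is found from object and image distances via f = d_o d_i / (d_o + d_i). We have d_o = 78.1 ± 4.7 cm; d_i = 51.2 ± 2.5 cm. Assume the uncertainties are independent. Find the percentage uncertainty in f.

3.79%

∂f/∂d_o = (d_i/(d_o+d_i))² = 0.157;  ∂f/∂d_i = (d_o/(d_o+d_i))² = 0.365
δf = √((∂f/∂d_o · δd_o)² + (∂f/∂d_i · δd_i)²) = √(0.543 + 0.832) = 1.17 cm
f = 30.9 cm, so δf/f = 1.17/30.9 = 0.0379.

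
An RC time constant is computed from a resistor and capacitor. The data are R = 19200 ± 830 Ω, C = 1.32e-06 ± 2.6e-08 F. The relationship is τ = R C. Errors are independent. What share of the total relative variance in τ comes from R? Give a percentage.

82.8%

(δτ/τ)² = (1·δR/R)² + (1·δC/C)²
  R term: (1×0.0432)² = 0.00187
  C term: (1×0.0197)² = 0.000388
Total = 0.00226. Share from R = 0.00187/0.00226 = 0.828.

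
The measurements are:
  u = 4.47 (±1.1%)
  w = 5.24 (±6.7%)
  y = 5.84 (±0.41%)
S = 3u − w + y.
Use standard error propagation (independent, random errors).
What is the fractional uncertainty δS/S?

Absolute uncertainties add in quadrature for a linear combination:
  (3·δu)² = 0.0218;  (δw)² = 0.123;  (δy)² = 0.000573
δS = √(0.146) = 0.382
S = 14.0, so δS/S = 0.382/14.0 = 0.0272.

0.0272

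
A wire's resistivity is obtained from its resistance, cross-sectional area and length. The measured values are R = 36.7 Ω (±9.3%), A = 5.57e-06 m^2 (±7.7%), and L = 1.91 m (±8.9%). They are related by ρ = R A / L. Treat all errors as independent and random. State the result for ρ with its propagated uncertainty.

(1.07 ± 0.161) × 10^-4 Ω·m

Relative error in a monomial: (δρ/ρ)² = Σ (nᵢ · δxᵢ/xᵢ)².
  (1·δR/R)² = (1×0.0930)² = 0.00865;  (1·δA/A)² = (1×0.0770)² = 0.00593;  (-1·δL/L)² = (-1×0.0890)² = 0.00792
δρ/ρ = √(0.0225) = 0.150
ρ = 0.000107 Ω·m, so δρ = 0.150 × 0.000107 = 1.61e-05 Ω·m.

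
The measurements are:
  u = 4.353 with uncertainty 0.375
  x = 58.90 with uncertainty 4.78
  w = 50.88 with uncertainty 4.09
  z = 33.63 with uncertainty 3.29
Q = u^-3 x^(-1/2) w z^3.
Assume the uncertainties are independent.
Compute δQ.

Relative error in a monomial: (δQ/Q)² = Σ (nᵢ · δxᵢ/xᵢ)².
  (-3·δu/u)² = (-3×0.0861)² = 0.0668;  (−½·δx/x)² = (-0.5×0.0812)² = 0.00165;  (1·δw/w)² = (1×0.0804)² = 0.00646;  (3·δz/z)² = (3×0.0978)² = 0.0861
δQ/Q = √(0.161) = 0.401
Q = 3057, so δQ = 0.401 × 3057 = 1230.

1230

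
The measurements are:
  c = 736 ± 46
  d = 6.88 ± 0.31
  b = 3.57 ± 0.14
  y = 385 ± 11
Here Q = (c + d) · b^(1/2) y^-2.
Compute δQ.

Let u = c + d = 743. δu = √(δc² + δd²) = √(2120 + 0.0961) = 46.0, so δu/u = 0.0619.
Q is then a monomial in u, b, y:
δQ/Q = √((δu/u)² + (½·δb/b)² + (-2·δy/y)²) = √(0.00383 + 0.000384 + 0.00327) = 0.0865
Q = 0.00947, so δQ = 0.0865 × 0.00947 = 0.000819.

0.000819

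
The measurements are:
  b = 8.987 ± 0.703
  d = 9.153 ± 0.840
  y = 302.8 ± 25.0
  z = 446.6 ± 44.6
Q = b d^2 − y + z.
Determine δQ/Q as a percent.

17.7%

Let p = b·d^2 = 752.9. δp/p = √((1·δb/b)² + (2·δd/d)²) = √(0.00612 + 0.0337) = 0.200, so δp = 150.
Q = p − y + z: δQ = √(δp² + δy² + δz²) = √(22600 + 625 + 1990) = 159
Q = 896.7, so δQ/Q = 159/896.7 = 0.177.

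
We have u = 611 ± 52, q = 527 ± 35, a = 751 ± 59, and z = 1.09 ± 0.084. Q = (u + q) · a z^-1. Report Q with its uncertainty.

Let w = u + q = 1140. δw = √(δu² + δq²) = √(2700 + 1220) = 62.7, so δw/w = 0.0551.
Q is then a monomial in w, a, z:
δQ/Q = √((δw/w)² + (1·δa/a)² + (-1·δz/z)²) = √(0.00303 + 0.00617 + 0.00594) = 0.123
Q = 7.84e+05, so δQ = 0.123 × 7.84e+05 = 96500.

(7.84 ± 0.965) × 10^5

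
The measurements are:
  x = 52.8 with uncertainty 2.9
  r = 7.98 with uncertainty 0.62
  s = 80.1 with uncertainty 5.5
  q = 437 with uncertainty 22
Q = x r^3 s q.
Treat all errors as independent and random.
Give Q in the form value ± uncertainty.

Since Q is a product/quotient, work with relative uncertainties:
  (1·δx/x)² = (1×0.0549)² = 0.00302;  (3·δr/r)² = (3×0.0777)² = 0.0543;  (1·δs/s)² = (1×0.0687)² = 0.00471;  (1·δq/q)² = (1×0.0503)² = 0.00253
δQ/Q = √(0.0646) = 0.254
Q = 9.39e+08, so δQ = 0.254 × 9.39e+08 = 2.39e+08.

(9.39 ± 2.39) × 10^8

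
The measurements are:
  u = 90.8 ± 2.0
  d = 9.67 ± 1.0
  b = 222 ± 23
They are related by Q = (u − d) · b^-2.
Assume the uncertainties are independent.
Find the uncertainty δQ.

0.000344

Let w = u − d = 81.1. δw = √(δu² + δd²) = √(4.00 + 1.00) = 2.24, so δw/w = 0.0276.
Q is then a monomial in w, b:
δQ/Q = √((δw/w)² + (-2·δb/b)²) = √(0.000760 + 0.0429) = 0.209
Q = 0.00165, so δQ = 0.209 × 0.00165 = 0.000344.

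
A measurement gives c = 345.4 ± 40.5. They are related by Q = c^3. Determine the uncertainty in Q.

Each factor contributes (exponent × relative error)² to (δQ/Q)²:
  (3·δc/c)² = (3×0.117)² = 0.124
δQ/Q = √(0.124) = 0.352
Q = 4.121e+07, so δQ = 0.352 × 4.121e+07 = 1.45e+07.

1.45e+07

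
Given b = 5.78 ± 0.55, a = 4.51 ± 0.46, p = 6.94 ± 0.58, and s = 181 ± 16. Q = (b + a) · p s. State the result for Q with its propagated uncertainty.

12900 ± 1810

Let u = b + a = 10.3. δu = √(δb² + δa²) = √(0.303 + 0.212) = 0.717, so δu/u = 0.0697.
Q is then a monomial in u, p, s:
δQ/Q = √((δu/u)² + (1·δp/p)² + (1·δs/s)²) = √(0.00486 + 0.00698 + 0.00781) = 0.140
Q = 12900, so δQ = 0.140 × 12900 = 1810.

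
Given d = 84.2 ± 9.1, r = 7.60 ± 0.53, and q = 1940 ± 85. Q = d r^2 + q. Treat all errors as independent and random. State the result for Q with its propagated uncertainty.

6800 ± 862

Let p = d·r^2 = 4860. δp/p = √((1·δd/d)² + (2·δr/r)²) = √(0.0117 + 0.0195) = 0.176, so δp = 858.
Q = p + q: δQ = √(δp² + δq²) = √(7.36e+05 + 7220) = 862
Q = 6800.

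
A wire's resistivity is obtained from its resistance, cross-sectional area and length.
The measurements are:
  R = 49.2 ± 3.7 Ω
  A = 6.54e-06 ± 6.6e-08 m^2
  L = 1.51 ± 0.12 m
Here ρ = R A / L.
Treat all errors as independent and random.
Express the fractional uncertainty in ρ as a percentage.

11.0%

For a monomial ρ ∝ R, A, L^-1, fractional errors add in quadrature:
  (1·δR/R)² = (1×0.0752)² = 0.00566;  (1·δA/A)² = (1×0.0101)² = 0.000102;  (-1·δL/L)² = (-1×0.0795)² = 0.00632
δρ/ρ = √(0.0121) = 0.110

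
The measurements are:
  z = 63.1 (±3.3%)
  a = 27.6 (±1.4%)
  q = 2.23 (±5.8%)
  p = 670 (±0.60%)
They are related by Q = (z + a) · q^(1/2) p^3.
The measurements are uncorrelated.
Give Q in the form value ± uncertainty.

(4.07 ± 0.168) × 10^10

Let u = z + a = 90.7. δu = √(δz² + δa²) = √(4.34 + 0.149) = 2.12, so δu/u = 0.0234.
Q is then a monomial in u, q, p:
δQ/Q = √((δu/u)² + (½·δq/q)² + (3·δp/p)²) = √(0.000545 + 0.000841 + 0.000324) = 0.0414
Q = 4.07e+10, so δQ = 0.0414 × 4.07e+10 = 1.68e+09.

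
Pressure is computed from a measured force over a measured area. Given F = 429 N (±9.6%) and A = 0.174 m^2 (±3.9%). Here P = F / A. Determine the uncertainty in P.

255 Pa

Each factor contributes (exponent × relative error)² to (δP/P)²:
  (1·δF/F)² = (1×0.0960)² = 0.00922;  (-1·δA/A)² = (-1×0.0390)² = 0.00152
δP/P = √(0.0107) = 0.104
P = 2470 Pa, so δP = 0.104 × 2470 = 255 Pa.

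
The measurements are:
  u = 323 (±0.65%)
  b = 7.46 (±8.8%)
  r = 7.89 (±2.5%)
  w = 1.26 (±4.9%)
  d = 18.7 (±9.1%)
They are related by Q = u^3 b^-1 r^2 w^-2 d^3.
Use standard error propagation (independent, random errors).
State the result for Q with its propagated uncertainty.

Products/powers → add relative errors in quadrature, weighted by exponent:
  (3·δu/u)² = (3×0.00650)² = 0.000380;  (-1·δb/b)² = (-1×0.0880)² = 0.00774;  (2·δr/r)² = (2×0.0250)² = 0.00250;  (-2·δw/w)² = (-2×0.0490)² = 0.00960;  (3·δd/d)² = (3×0.0910)² = 0.0745
δQ/Q = √(0.0948) = 0.308
Q = 1.16e+12, so δQ = 0.308 × 1.16e+12 = 3.57e+11.

(1.16 ± 0.357) × 10^12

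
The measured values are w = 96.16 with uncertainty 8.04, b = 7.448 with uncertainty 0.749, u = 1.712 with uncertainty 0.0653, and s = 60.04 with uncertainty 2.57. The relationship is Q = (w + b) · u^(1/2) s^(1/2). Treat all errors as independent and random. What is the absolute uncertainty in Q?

87.2

Let h = w + b = 103.6. δh = √(δw² + δb²) = √(64.6 + 0.561) = 8.07, so δh/h = 0.0779.
Q is then a monomial in h, u, s:
δQ/Q = √((δh/h)² + (½·δu/u)² + (½·δs/s)²) = √(0.00607 + 0.000364 + 0.000458) = 0.0830
Q = 1050, so δQ = 0.0830 × 1050 = 87.2.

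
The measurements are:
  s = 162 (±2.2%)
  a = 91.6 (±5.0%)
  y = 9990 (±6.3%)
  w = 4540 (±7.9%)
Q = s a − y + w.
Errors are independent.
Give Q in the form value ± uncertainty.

Let p = s·a = 14800. δp/p = √((1·δs/s)² + (1·δa/a)²) = √(0.000484 + 0.00250) = 0.0546, so δp = 811.
Q = p − y + w: δQ = √(δp² + δy² + δw²) = √(6.57e+05 + 3.96e+05 + 1.29e+05) = 1090
Q = 9390.

9390 ± 1090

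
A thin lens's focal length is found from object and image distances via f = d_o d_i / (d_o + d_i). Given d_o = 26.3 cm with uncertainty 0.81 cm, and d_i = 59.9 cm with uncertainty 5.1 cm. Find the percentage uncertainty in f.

∂f/∂d_o = (d_i/(d_o+d_i))² = 0.483;  ∂f/∂d_i = (d_o/(d_o+d_i))² = 0.0931
δf = √((∂f/∂d_o · δd_o)² + (∂f/∂d_i · δd_i)²) = √(0.153 + 0.225) = 0.615 cm
f = 18.3 cm, so δf/f = 0.615/18.3 = 0.0337.

3.37%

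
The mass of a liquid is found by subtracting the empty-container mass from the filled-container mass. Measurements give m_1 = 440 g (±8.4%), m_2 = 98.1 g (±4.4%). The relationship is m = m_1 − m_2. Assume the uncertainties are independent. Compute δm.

m is a linear combination, so absolute uncertainties add in quadrature:
  (δm_1)² = 1370;  (δm_2)² = 18.6
δm = √(1380) = 37.2 g

37.2 g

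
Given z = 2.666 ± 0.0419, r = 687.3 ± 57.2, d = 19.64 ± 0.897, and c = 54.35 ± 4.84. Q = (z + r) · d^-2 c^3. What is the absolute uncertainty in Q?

Let u = z + r = 690.0. δu = √(δz² + δr²) = √(0.00176 + 3270) = 57.2, so δu/u = 0.0829.
Q is then a monomial in u, d, c:
δQ/Q = √((δu/u)² + (-2·δd/d)² + (3·δc/c)²) = √(0.00687 + 0.00834 + 0.0714) = 0.294
Q = 287200, so δQ = 0.294 × 287200 = 84500.

84500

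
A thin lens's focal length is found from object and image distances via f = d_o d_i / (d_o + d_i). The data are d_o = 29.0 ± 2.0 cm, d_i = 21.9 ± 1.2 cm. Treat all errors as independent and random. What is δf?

∂f/∂d_o = (d_i/(d_o+d_i))² = 0.185;  ∂f/∂d_i = (d_o/(d_o+d_i))² = 0.325
δf = √((∂f/∂d_o · δd_o)² + (∂f/∂d_i · δd_i)²) = √(0.137 + 0.152) = 0.537 cm

0.537 cm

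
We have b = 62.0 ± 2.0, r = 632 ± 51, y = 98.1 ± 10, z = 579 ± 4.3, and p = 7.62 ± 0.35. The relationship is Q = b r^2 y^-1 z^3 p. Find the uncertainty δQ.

Each factor contributes (exponent × relative error)² to (δQ/Q)²:
  (1·δb/b)² = (1×0.0323)² = 0.00104;  (2·δr/r)² = (2×0.0807)² = 0.0260;  (-1·δy/y)² = (-1×0.102)² = 0.0104;  (3·δz/z)² = (3×0.00743)² = 0.000496;  (1·δp/p)² = (1×0.0459)² = 0.00211
δQ/Q = √(0.0401) = 0.200
Q = 3.73e+14, so δQ = 0.200 × 3.73e+14 = 7.48e+13.

7.48e+13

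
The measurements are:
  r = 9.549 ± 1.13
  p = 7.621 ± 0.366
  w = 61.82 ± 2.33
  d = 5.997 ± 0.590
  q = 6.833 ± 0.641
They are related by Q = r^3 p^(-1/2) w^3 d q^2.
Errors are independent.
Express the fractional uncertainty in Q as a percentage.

42.9%

Products/powers → add relative errors in quadrature, weighted by exponent:
  (3·δr/r)² = (3×0.118)² = 0.126;  (−½·δp/p)² = (-0.5×0.0480)² = 0.000577;  (3·δw/w)² = (3×0.0377)² = 0.0128;  (1·δd/d)² = (1×0.0984)² = 0.00968;  (2·δq/q)² = (2×0.0938)² = 0.0352
δQ/Q = √(0.184) = 0.429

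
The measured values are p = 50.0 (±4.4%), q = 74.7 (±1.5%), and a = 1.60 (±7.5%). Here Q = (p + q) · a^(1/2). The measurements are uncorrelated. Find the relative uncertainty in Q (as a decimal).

Let u = p + q = 125. δu = √(δp² + δq²) = √(4.84 + 1.26) = 2.47, so δu/u = 0.0198.
Q is then a monomial in u, a:
δQ/Q = √((δu/u)² + (½·δa/a)²) = √(0.000392 + 0.00141) = 0.0424

0.0424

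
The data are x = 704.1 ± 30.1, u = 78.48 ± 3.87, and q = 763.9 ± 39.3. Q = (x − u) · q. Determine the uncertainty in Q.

33800

Let w = x − u = 625.6. δw = √(δx² + δu²) = √(906 + 15.0) = 30.3, so δw/w = 0.0485.
Q is then a monomial in w, q:
δQ/Q = √((δw/w)² + (1·δq/q)²) = √(0.00235 + 0.00265) = 0.0707
Q = 477900, so δQ = 0.0707 × 477900 = 33800.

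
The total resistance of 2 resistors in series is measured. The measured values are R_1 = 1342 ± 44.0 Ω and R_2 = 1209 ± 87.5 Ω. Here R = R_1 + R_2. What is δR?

97.9 Ω

For a sum/difference, combine absolute errors in quadrature:
  (δR_1)² = 1940;  (δR_2)² = 7660
δR = √(9590) = 97.9 Ω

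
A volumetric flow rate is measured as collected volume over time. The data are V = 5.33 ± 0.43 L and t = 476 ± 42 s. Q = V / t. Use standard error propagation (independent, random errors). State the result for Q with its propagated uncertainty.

Each factor contributes (exponent × relative error)² to (δQ/Q)²:
  (1·δV/V)² = (1×0.0807)² = 0.00651;  (-1·δt/t)² = (-1×0.0882)² = 0.00779
δQ/Q = √(0.0143) = 0.120
Q = 0.0112 L/s, so δQ = 0.120 × 0.0112 = 0.00134 L/s.

0.0112 ± 0.00134 L/s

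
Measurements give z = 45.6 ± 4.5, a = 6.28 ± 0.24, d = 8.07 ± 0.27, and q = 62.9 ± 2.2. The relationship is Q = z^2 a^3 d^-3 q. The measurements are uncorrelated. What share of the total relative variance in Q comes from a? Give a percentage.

20.7%

(δQ/Q)² = (2·δz/z)² + (3·δa/a)² + (-3·δd/d)² + (1·δq/q)²
  z term: (2×0.0987)² = 0.0390
  a term: (3×0.0382)² = 0.0131
  d term: (-3×0.0335)² = 0.0101
  q term: (1×0.0350)² = 0.00122
Total = 0.0634. Share from a = 0.0131/0.0634 = 0.207.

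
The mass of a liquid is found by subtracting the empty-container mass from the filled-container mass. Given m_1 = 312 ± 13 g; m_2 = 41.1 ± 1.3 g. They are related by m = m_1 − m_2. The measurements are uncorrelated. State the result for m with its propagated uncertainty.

m is a linear combination, so absolute uncertainties add in quadrature:
  (δm_1)² = 169;  (δm_2)² = 1.69
δm = √(171) = 13.1 g
m = 271 g.

271 ± 13.1 g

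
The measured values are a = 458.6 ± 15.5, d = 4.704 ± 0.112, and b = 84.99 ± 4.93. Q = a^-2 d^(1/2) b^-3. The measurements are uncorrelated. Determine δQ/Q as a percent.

18.7%

Q is a product of powers, so relative uncertainties combine in quadrature:
  (-2·δa/a)² = (-2×0.0338)² = 0.00457;  (½·δd/d)² = (0.5×0.0238)² = 0.000142;  (-3·δb/b)² = (-3×0.0580)² = 0.0303
δQ/Q = √(0.0350) = 0.187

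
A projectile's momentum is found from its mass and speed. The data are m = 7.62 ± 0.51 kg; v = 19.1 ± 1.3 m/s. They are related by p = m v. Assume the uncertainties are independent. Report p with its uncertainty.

Each factor contributes (exponent × relative error)² to (δp/p)²:
  (1·δm/m)² = (1×0.0669)² = 0.00448;  (1·δv/v)² = (1×0.0681)² = 0.00463
δp/p = √(0.00911) = 0.0955
p = 146 kg·m/s, so δp = 0.0955 × 146 = 13.9 kg·m/s.

146 ± 13.9 kg·m/s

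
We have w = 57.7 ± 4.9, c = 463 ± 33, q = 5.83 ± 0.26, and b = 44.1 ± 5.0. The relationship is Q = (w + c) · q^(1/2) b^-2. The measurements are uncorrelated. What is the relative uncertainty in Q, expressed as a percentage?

23.7%

Let u = w + c = 521. δu = √(δw² + δc²) = √(24.0 + 1090) = 33.4, so δu/u = 0.0641.
Q is then a monomial in u, q, b:
δQ/Q = √((δu/u)² + (½·δq/q)² + (-2·δb/b)²) = √(0.00411 + 0.000497 + 0.0514) = 0.237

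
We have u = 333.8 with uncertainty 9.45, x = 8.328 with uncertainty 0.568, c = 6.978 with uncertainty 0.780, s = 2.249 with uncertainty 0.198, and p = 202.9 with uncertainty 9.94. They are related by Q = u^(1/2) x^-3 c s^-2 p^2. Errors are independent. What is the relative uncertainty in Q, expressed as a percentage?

Relative error in a monomial: (δQ/Q)² = Σ (nᵢ · δxᵢ/xᵢ)².
  (½·δu/u)² = (0.5×0.0283)² = 0.000200;  (-3·δx/x)² = (-3×0.0682)² = 0.0419;  (1·δc/c)² = (1×0.112)² = 0.0125;  (-2·δs/s)² = (-2×0.0880)² = 0.0310;  (2·δp/p)² = (2×0.0490)² = 0.00960
δQ/Q = √(0.0952) = 0.308

30.8%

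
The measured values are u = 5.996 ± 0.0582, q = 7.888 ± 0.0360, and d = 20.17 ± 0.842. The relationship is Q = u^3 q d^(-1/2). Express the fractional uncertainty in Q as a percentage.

For a monomial Q ∝ u^3, q, d^(-1/2), fractional errors add in quadrature:
  (3·δu/u)² = (3×0.00971)² = 0.000848;  (1·δq/q)² = (1×0.00456)² = 2.08e-05;  (−½·δd/d)² = (-0.5×0.0417)² = 0.000436
δQ/Q = √(0.00130) = 0.0361

3.61%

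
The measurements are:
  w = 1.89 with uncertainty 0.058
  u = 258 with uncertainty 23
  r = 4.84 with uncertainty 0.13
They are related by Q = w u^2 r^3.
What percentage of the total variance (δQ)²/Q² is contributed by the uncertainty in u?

81.0%

(δQ/Q)² = (1·δw/w)² + (2·δu/u)² + (3·δr/r)²
  w term: (1×0.0307)² = 0.000942
  u term: (2×0.0891)² = 0.0318
  r term: (3×0.0269)² = 0.00649
Total = 0.0392. Share from u = 0.0318/0.0392 = 0.810.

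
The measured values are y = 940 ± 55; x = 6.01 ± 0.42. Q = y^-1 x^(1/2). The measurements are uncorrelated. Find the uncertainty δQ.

Relative error in a monomial: (δQ/Q)² = Σ (nᵢ · δxᵢ/xᵢ)².
  (-1·δy/y)² = (-1×0.0585)² = 0.00342;  (½·δx/x)² = (0.5×0.0699)² = 0.00122
δQ/Q = √(0.00464) = 0.0681
Q = 0.00261, so δQ = 0.0681 × 0.00261 = 0.000178.

0.000178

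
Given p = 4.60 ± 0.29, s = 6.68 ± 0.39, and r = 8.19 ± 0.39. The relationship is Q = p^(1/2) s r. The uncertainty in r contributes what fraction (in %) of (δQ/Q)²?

34.0%

(δQ/Q)² = (½·δp/p)² + (1·δs/s)² + (1·δr/r)²
  p term: (0.5×0.0630)² = 0.000994
  s term: (1×0.0584)² = 0.00341
  r term: (1×0.0476)² = 0.00227
Total = 0.00667. Share from r = 0.00227/0.00667 = 0.340.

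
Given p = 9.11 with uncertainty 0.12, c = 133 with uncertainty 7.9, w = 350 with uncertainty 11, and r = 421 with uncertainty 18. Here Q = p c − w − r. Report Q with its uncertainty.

441 ± 76.7

Let h = p·c = 1210. δh/h = √((1·δp/p)² + (1·δc/c)²) = √(0.000174 + 0.00353) = 0.0608, so δh = 73.7.
Q = h − w − r: δQ = √(δh² + δw² + δr²) = √(5430 + 121 + 324) = 76.7
Q = 441.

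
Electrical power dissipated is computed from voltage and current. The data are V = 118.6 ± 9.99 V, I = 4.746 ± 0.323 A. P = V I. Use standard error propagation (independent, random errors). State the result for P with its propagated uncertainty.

562.9 ± 61.0 W

For a monomial P ∝ V, I, fractional errors add in quadrature:
  (1·δV/V)² = (1×0.0842)² = 0.00710;  (1·δI/I)² = (1×0.0681)² = 0.00463
δP/P = √(0.0117) = 0.108
P = 562.9 W, so δP = 0.108 × 562.9 = 61.0 W.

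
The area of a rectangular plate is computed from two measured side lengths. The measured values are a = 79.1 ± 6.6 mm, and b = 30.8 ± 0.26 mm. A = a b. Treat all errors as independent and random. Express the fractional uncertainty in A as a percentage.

8.39%

Relative error in a monomial: (δA/A)² = Σ (nᵢ · δxᵢ/xᵢ)².
  (1·δa/a)² = (1×0.0834)² = 0.00696;  (1·δb/b)² = (1×0.00844)² = 7.13e-05
δA/A = √(0.00703) = 0.0839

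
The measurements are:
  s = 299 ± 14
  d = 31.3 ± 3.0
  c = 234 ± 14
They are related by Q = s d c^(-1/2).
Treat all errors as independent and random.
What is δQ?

67.8

Each factor contributes (exponent × relative error)² to (δQ/Q)²:
  (1·δs/s)² = (1×0.0468)² = 0.00219;  (1·δd/d)² = (1×0.0958)² = 0.00919;  (−½·δc/c)² = (-0.5×0.0598)² = 0.000895
δQ/Q = √(0.0123) = 0.111
Q = 612, so δQ = 0.111 × 612 = 67.8.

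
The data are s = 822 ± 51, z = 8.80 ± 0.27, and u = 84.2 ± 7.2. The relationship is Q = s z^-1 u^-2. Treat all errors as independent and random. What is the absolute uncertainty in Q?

Since Q is a product/quotient, work with relative uncertainties:
  (1·δs/s)² = (1×0.0620)² = 0.00385;  (-1·δz/z)² = (-1×0.0307)² = 0.000941;  (-2·δu/u)² = (-2×0.0855)² = 0.0292
δQ/Q = √(0.0340) = 0.184
Q = 0.0132, so δQ = 0.184 × 0.0132 = 0.00243.

0.00243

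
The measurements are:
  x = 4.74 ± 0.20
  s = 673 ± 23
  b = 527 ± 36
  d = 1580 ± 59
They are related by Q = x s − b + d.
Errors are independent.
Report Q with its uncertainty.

Let p = x·s = 3190. δp/p = √((1·δx/x)² + (1·δs/s)²) = √(0.00178 + 0.00117) = 0.0543, so δp = 173.
Q = p − b + d: δQ = √(δp² + δb² + δd²) = √(30000 + 1300 + 3480) = 186
Q = 4240.

4240 ± 186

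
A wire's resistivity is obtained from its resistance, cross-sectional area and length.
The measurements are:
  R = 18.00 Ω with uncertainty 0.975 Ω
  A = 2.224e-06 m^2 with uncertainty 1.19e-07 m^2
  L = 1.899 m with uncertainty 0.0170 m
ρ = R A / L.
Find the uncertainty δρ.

Relative error in a monomial: (δρ/ρ)² = Σ (nᵢ · δxᵢ/xᵢ)².
  (1·δR/R)² = (1×0.0542)² = 0.00293;  (1·δA/A)² = (1×0.0535)² = 0.00286;  (-1·δL/L)² = (-1×0.00895)² = 8.01e-05
δρ/ρ = √(0.00588) = 0.0767
ρ = 2.108e-05 Ω·m, so δρ = 0.0767 × 2.108e-05 = 1.62e-06 Ω·m.

1.62e-06 Ω·m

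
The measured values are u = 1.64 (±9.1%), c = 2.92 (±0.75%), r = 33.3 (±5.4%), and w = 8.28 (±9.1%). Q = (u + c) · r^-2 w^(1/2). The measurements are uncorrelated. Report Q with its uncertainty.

0.0118 ± 0.00144

Let h = u + c = 4.56. δh = √(δu² + δc²) = √(0.0223 + 0.000480) = 0.151, so δh/h = 0.0331.
Q is then a monomial in h, r, w:
δQ/Q = √((δh/h)² + (-2·δr/r)² + (½·δw/w)²) = √(0.00109 + 0.0117 + 0.00207) = 0.122
Q = 0.0118, so δQ = 0.122 × 0.0118 = 0.00144.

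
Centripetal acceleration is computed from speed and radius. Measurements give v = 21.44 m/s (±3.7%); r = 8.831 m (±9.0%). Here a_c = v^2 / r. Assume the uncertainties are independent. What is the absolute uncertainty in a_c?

6.06 m/s^2

a_c is a product of powers, so relative uncertainties combine in quadrature:
  (2·δv/v)² = (2×0.0370)² = 0.00548;  (-1·δr/r)² = (-1×0.0900)² = 0.00810
δa_c/a_c = √(0.0136) = 0.117
a_c = 52.05 m/s^2, so δa_c = 0.117 × 52.05 = 6.06 m/s^2.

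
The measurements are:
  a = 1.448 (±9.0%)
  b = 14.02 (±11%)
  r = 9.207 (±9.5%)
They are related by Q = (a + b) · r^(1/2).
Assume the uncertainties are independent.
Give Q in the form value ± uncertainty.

46.93 ± 5.20

Let u = a + b = 15.47. δu = √(δa² + δb²) = √(0.0170 + 2.38) = 1.55, so δu/u = 0.100.
Q is then a monomial in u, r:
δQ/Q = √((δu/u)² + (½·δr/r)²) = √(0.0100 + 0.00226) = 0.111
Q = 46.93, so δQ = 0.111 × 46.93 = 5.20.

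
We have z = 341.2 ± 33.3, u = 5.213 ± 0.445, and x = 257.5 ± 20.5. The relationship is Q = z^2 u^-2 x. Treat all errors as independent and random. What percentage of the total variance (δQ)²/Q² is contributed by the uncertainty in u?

39.6%

(δQ/Q)² = (2·δz/z)² + (-2·δu/u)² + (1·δx/x)²
  z term: (2×0.0976)² = 0.0381
  u term: (-2×0.0854)² = 0.0291
  x term: (1×0.0796)² = 0.00634
Total = 0.0736. Share from u = 0.0291/0.0736 = 0.396.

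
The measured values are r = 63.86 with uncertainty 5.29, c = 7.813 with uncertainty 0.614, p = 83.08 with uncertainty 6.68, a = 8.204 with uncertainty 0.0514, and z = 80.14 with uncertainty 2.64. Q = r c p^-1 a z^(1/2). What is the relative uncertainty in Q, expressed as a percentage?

14.1%

Q is a product of powers, so relative uncertainties combine in quadrature:
  (1·δr/r)² = (1×0.0828)² = 0.00686;  (1·δc/c)² = (1×0.0786)² = 0.00618;  (-1·δp/p)² = (-1×0.0804)² = 0.00646;  (1·δa/a)² = (1×0.00627)² = 3.93e-05;  (½·δz/z)² = (0.5×0.0329)² = 0.000271
δQ/Q = √(0.0198) = 0.141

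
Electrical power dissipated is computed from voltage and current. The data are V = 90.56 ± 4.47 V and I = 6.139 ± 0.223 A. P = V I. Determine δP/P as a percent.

6.13%

Since P is a product/quotient, work with relative uncertainties:
  (1·δV/V)² = (1×0.0494)² = 0.00244;  (1·δI/I)² = (1×0.0363)² = 0.00132
δP/P = √(0.00376) = 0.0613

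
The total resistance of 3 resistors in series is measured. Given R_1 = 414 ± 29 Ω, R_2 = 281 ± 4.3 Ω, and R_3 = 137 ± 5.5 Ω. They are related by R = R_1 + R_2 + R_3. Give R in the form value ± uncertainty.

832 ± 29.8 Ω

Sums and differences: (δR)² = Σ (cᵢ δxᵢ)².
  (δR_1)² = 841;  (δR_2)² = 18.5;  (δR_3)² = 30.2
δR = √(890) = 29.8 Ω
R = 832 Ω.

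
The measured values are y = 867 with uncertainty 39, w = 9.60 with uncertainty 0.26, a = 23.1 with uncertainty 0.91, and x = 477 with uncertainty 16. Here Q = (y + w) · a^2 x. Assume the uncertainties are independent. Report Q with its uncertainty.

(2.23 ± 0.215) × 10^8

Let u = y + w = 877. δu = √(δy² + δw²) = √(1520 + 0.0676) = 39.0, so δu/u = 0.0445.
Q is then a monomial in u, a, x:
δQ/Q = √((δu/u)² + (2·δa/a)² + (1·δx/x)²) = √(0.00198 + 0.00621 + 0.00113) = 0.0965
Q = 2.23e+08, so δQ = 0.0965 × 2.23e+08 = 2.15e+07.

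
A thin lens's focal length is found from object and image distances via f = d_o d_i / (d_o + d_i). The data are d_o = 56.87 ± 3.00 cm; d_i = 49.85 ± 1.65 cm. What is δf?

∂f/∂d_o = (d_i/(d_o+d_i))² = 0.218;  ∂f/∂d_i = (d_o/(d_o+d_i))² = 0.284
δf = √((∂f/∂d_o · δd_o)² + (∂f/∂d_i · δd_i)²) = √(0.428 + 0.220) = 0.805 cm

0.805 cm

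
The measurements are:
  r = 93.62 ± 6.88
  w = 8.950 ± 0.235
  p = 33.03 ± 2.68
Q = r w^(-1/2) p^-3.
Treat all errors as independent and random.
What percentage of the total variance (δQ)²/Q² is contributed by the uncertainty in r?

(δQ/Q)² = (1·δr/r)² + (−½·δw/w)² + (-3·δp/p)²
  r term: (1×0.0735)² = 0.00540
  w term: (-0.5×0.0263)² = 0.000172
  p term: (-3×0.0811)² = 0.0593
Total = 0.0648. Share from r = 0.00540/0.0648 = 0.0833.

8.33%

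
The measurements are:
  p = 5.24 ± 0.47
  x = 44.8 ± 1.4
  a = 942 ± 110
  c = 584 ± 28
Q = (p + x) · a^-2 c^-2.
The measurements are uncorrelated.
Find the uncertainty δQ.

Let u = p + x = 50.0. δu = √(δp² + δx²) = √(0.221 + 1.96) = 1.48, so δu/u = 0.0295.
Q is then a monomial in u, a, c:
δQ/Q = √((δu/u)² + (-2·δa/a)² + (-2·δc/c)²) = √(0.000871 + 0.0545 + 0.00919) = 0.254
Q = 1.65e-10, so δQ = 0.254 × 1.65e-10 = 4.2e-11.

4.2e-11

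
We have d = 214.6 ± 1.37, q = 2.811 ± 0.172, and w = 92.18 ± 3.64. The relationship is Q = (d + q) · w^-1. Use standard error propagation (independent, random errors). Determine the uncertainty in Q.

0.0943

Let u = d + q = 217.4. δu = √(δd² + δq²) = √(1.88 + 0.0296) = 1.38, so δu/u = 0.00635.
Q is then a monomial in u, w:
δQ/Q = √((δu/u)² + (-1·δw/w)²) = √(4.03e-05 + 0.00156) = 0.0400
Q = 2.359, so δQ = 0.0400 × 2.359 = 0.0943.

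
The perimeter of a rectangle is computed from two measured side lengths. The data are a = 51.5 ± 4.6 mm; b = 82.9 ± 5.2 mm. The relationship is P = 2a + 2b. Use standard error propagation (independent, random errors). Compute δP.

13.9 mm

Sums and differences: (δP)² = Σ (cᵢ δxᵢ)².
  (2·δa)² = 84.6;  (2·δb)² = 108
δP = √(193) = 13.9 mm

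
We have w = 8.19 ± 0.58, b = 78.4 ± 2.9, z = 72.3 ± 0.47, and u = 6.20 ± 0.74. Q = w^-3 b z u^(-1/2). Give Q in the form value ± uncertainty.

Since Q is a product/quotient, work with relative uncertainties:
  (-3·δw/w)² = (-3×0.0708)² = 0.0451;  (1·δb/b)² = (1×0.0370)² = 0.00137;  (1·δz/z)² = (1×0.00650)² = 4.23e-05;  (−½·δu/u)² = (-0.5×0.119)² = 0.00356
δQ/Q = √(0.0501) = 0.224
Q = 4.14, so δQ = 0.224 × 4.14 = 0.928.

4.14 ± 0.928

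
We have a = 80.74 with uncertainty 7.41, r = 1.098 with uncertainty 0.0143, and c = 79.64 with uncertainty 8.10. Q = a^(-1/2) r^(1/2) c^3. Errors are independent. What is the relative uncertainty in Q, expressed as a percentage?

Since Q is a product/quotient, work with relative uncertainties:
  (−½·δa/a)² = (-0.5×0.0918)² = 0.00211;  (½·δr/r)² = (0.5×0.0130)² = 4.24e-05;  (3·δc/c)² = (3×0.102)² = 0.0931
δQ/Q = √(0.0952) = 0.309

30.9%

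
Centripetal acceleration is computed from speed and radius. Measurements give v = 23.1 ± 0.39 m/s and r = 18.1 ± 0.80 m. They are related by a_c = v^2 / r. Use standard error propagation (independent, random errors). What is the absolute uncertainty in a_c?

Since a_c is a product/quotient, work with relative uncertainties:
  (2·δv/v)² = (2×0.0169)² = 0.00114;  (-1·δr/r)² = (-1×0.0442)² = 0.00195
δa_c/a_c = √(0.00309) = 0.0556
a_c = 29.5 m/s^2, so δa_c = 0.0556 × 29.5 = 1.64 m/s^2.

1.64 m/s^2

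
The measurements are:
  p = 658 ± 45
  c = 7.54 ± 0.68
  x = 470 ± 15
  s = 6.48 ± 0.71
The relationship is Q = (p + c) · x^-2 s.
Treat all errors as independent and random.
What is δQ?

0.00281

Let u = p + c = 666. δu = √(δp² + δc²) = √(2020 + 0.462) = 45.0, so δu/u = 0.0676.
Q is then a monomial in u, x, s:
δQ/Q = √((δu/u)² + (-2·δx/x)² + (1·δs/s)²) = √(0.00457 + 0.00407 + 0.0120) = 0.144
Q = 0.0195, so δQ = 0.144 × 0.0195 = 0.00281.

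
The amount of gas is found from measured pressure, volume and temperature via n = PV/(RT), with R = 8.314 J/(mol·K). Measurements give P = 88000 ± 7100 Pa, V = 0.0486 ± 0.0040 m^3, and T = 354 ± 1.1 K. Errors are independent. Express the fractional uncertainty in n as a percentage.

11.5%

Relative error in a monomial: (δn/n)² = Σ (nᵢ · δxᵢ/xᵢ)².
  (1·δP/P)² = (1×0.0807)² = 0.00651;  (1·δV/V)² = (1×0.0823)² = 0.00677;  (-1·δT/T)² = (-1×0.00311)² = 9.66e-06
δn/n = √(0.0133) = 0.115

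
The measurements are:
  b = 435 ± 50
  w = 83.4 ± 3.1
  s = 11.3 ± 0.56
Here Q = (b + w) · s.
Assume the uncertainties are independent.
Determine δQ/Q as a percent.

Let u = b + w = 518. δu = √(δb² + δw²) = √(2500 + 9.61) = 50.1, so δu/u = 0.0966.
Q is then a monomial in u, s:
δQ/Q = √((δu/u)² + (1·δs/s)²) = √(0.00934 + 0.00246) = 0.109

10.9%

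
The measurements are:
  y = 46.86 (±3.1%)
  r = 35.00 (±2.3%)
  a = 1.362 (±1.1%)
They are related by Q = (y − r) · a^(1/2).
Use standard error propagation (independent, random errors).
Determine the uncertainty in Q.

Let u = y − r = 11.86. δu = √(δy² + δr²) = √(2.11 + 0.648) = 1.66, so δu/u = 0.140.
Q is then a monomial in u, a:
δQ/Q = √((δu/u)² + (½·δa/a)²) = √(0.0196 + 3.03e-05) = 0.140
Q = 13.84, so δQ = 0.140 × 13.84 = 1.94.

1.94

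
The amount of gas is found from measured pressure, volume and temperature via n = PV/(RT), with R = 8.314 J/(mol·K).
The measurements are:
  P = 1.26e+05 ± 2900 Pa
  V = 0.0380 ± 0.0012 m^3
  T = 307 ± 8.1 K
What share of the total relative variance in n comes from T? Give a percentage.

31.3%

(δn/n)² = (1·δP/P)² + (1·δV/V)² + (-1·δT/T)²
  P term: (1×0.0230)² = 0.000530
  V term: (1×0.0316)² = 0.000997
  T term: (-1×0.0264)² = 0.000696
Total = 0.00222. Share from T = 0.000696/0.00222 = 0.313.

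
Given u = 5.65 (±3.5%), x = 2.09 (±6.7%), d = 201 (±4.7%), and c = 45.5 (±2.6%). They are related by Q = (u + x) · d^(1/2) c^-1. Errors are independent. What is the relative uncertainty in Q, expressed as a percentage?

4.70%

Let w = u + x = 7.74. δw = √(δu² + δx²) = √(0.0391 + 0.0196) = 0.242, so δw/w = 0.0313.
Q is then a monomial in w, d, c:
δQ/Q = √((δw/w)² + (½·δd/d)² + (-1·δc/c)²) = √(0.000980 + 0.000552 + 0.000676) = 0.0470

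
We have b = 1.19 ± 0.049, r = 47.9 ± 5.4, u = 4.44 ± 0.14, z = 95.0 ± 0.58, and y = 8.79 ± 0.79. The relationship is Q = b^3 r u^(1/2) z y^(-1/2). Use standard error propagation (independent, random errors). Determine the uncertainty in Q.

948

Each factor contributes (exponent × relative error)² to (δQ/Q)²:
  (3·δb/b)² = (3×0.0412)² = 0.0153;  (1·δr/r)² = (1×0.113)² = 0.0127;  (½·δu/u)² = (0.5×0.0315)² = 0.000249;  (1·δz/z)² = (1×0.00611)² = 3.73e-05;  (−½·δy/y)² = (-0.5×0.0899)² = 0.00202
δQ/Q = √(0.0303) = 0.174
Q = 5450, so δQ = 0.174 × 5450 = 948.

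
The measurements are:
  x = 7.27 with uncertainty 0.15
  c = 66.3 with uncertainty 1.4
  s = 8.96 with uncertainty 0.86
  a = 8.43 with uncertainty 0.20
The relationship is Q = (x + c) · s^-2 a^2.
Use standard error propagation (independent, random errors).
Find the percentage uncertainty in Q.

Let u = x + c = 73.6. δu = √(δx² + δc²) = √(0.0225 + 1.96) = 1.41, so δu/u = 0.0191.
Q is then a monomial in u, s, a:
δQ/Q = √((δu/u)² + (-2·δs/s)² + (2·δa/a)²) = √(0.000366 + 0.0369 + 0.00225) = 0.199

19.9%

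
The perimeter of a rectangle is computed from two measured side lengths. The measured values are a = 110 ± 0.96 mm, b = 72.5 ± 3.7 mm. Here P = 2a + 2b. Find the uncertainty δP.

7.65 mm

Each term contributes (cᵢ δxᵢ)² to (δP)²:
  (2·δa)² = 3.69;  (2·δb)² = 54.8
δP = √(58.4) = 7.65 mm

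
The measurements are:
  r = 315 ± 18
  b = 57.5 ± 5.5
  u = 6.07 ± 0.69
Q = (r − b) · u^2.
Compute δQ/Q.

Let w = r − b = 258. δw = √(δr² + δb²) = √(324 + 30.2) = 18.8, so δw/w = 0.0731.
Q is then a monomial in w, u:
δQ/Q = √((δw/w)² + (2·δu/u)²) = √(0.00534 + 0.0517) = 0.239

0.239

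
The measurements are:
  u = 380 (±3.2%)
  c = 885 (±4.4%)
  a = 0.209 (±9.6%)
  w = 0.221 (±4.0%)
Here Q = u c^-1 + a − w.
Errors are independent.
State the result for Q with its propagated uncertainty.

0.417 ± 0.0320

Let p = u·c^-1 = 0.429. δp/p = √((1·δu/u)² + (-1·δc/c)²) = √(0.00102 + 0.00194) = 0.0544, so δp = 0.0234.
Q = p + a − w: δQ = √(δp² + δa² + δw²) = √(0.000546 + 0.000403 + 7.81e-05) = 0.0320
Q = 0.417.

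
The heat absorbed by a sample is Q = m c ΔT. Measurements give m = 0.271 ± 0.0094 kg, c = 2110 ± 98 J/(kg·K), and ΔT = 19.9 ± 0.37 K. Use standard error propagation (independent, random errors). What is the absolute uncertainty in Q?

Relative error in a monomial: (δQ/Q)² = Σ (nᵢ · δxᵢ/xᵢ)².
  (1·δm/m)² = (1×0.0347)² = 0.00120;  (1·δc/c)² = (1×0.0464)² = 0.00216;  (1·δΔT/ΔT)² = (1×0.0186)² = 0.000346
δQ/Q = √(0.00371) = 0.0609
Q = 11400 J, so δQ = 0.0609 × 11400 = 693 J.

693 J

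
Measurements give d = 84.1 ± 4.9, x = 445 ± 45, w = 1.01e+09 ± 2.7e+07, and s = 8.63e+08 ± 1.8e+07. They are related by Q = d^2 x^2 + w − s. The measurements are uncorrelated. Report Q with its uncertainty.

Let p = d^2·x^2 = 1.4e+09. δp/p = √((2·δd/d)² + (2·δx/x)²) = √(0.0136 + 0.0409) = 0.233, so δp = 3.27e+08.
Q = p + w − s: δQ = √(δp² + δw² + δs²) = √(1.07e+17 + 7.29e+14 + 3.24e+14) = 3.29e+08
Q = 1.55e+09.

(1.55 ± 0.329) × 10^9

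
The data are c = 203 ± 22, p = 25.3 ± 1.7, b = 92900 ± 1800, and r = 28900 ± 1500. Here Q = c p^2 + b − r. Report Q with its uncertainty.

(1.94 ± 0.226) × 10^5

Let w = c·p^2 = 1.3e+05. δw/w = √((1·δc/c)² + (2·δp/p)²) = √(0.0117 + 0.0181) = 0.173, so δw = 22400.
Q = w + b − r: δQ = √(δw² + δb² + δr²) = √(5.03e+08 + 3.24e+06 + 2.25e+06) = 22600
Q = 1.94e+05.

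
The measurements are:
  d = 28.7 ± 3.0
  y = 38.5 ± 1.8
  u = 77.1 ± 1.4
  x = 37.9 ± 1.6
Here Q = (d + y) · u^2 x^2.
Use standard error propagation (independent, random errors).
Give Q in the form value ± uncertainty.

Let w = d + y = 67.2. δw = √(δd² + δy²) = √(9.00 + 3.24) = 3.50, so δw/w = 0.0521.
Q is then a monomial in w, u, x:
δQ/Q = √((δw/w)² + (2·δu/u)² + (2·δx/x)²) = √(0.00271 + 0.00132 + 0.00713) = 0.106
Q = 5.74e+08, so δQ = 0.106 × 5.74e+08 = 6.06e+07.

(5.74 ± 0.606) × 10^8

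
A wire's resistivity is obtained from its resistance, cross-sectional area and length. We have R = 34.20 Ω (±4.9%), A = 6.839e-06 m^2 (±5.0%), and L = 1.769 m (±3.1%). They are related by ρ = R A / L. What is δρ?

ρ is a product of powers, so relative uncertainties combine in quadrature:
  (1·δR/R)² = (1×0.0490)² = 0.00240;  (1·δA/A)² = (1×0.0500)² = 0.00250;  (-1·δL/L)² = (-1×0.0310)² = 0.000961
δρ/ρ = √(0.00586) = 0.0766
ρ = 0.0001322 Ω·m, so δρ = 0.0766 × 0.0001322 = 1.01e-05 Ω·m.

1.01e-05 Ω·m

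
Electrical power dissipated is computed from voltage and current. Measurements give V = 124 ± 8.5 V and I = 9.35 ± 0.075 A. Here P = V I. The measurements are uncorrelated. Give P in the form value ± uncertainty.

1160 ± 80.0 W

P is a product of powers, so relative uncertainties combine in quadrature:
  (1·δV/V)² = (1×0.0685)² = 0.00470;  (1·δI/I)² = (1×0.00802)² = 6.43e-05
δP/P = √(0.00476) = 0.0690
P = 1160 W, so δP = 0.0690 × 1160 = 80.0 W.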